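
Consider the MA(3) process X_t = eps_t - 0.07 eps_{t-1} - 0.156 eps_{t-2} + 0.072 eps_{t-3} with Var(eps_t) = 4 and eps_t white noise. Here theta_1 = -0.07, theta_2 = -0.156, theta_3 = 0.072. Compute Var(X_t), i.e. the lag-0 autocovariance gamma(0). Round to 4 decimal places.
\gamma(0) = 4.1377

For an MA(q) process X_t = eps_t + sum_i theta_i eps_{t-i} with
Var(eps_t) = sigma^2, the variance is
  gamma(0) = sigma^2 * (1 + sum_i theta_i^2).
  sum_i theta_i^2 = (-0.07)^2 + (-0.156)^2 + (0.072)^2 = 0.0049 + 0.024336 + 0.005184 = 0.03442.
  gamma(0) = 4 * (1 + 0.03442) = 4 * 1.03442 = 4.13768, which rounds to 4.1377.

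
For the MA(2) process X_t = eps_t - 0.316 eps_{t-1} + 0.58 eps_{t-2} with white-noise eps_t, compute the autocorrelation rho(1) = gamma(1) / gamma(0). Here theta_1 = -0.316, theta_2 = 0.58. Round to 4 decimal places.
\rho(1) = -0.3476

For an MA(q) process with theta_0 = 1, the autocovariance is
  gamma(k) = sigma^2 * sum_{i=0..q-k} theta_i * theta_{i+k},
and rho(k) = gamma(k) / gamma(0). Sigma^2 cancels.
  numerator   = (1)*(-0.316) + (-0.316)*(0.58) = -0.49928.
  denominator = (1)^2 + (-0.316)^2 + (0.58)^2 = 1.436256.
  rho(1) = -0.49928 / 1.436256 = -0.3476.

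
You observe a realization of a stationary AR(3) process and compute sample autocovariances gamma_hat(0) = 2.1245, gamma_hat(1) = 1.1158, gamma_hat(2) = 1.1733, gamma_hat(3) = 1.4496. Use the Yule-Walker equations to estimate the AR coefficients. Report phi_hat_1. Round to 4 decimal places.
\hat\phi_{1} = 0.1381

The Yule-Walker equations for an AR(p) process read, in matrix form,
  Gamma_p phi = r_p,   with   (Gamma_p)_{ij} = gamma(|i - j|),
                       (r_p)_i = gamma(i),   i,j = 1..p.
Substitute the sample gammas (Toeplitz matrix and right-hand side of size 3):
  Gamma_p = [[2.1245, 1.1158, 1.1733], [1.1158, 2.1245, 1.1158], [1.1733, 1.1158, 2.1245]]
  r_p     = [1.1158, 1.1733, 1.4496]
Written out (R1..R3):
  (R1) 2.1245 phi_1 + 1.1158 phi_2 + 1.1733 phi_3 = 1.1158
  (R2) 1.1158 phi_1 + 2.1245 phi_2 + 1.1158 phi_3 = 1.1733
  (R3) 1.1733 phi_1 + 1.1158 phi_2 + 2.1245 phi_3 = 1.4496
Gaussian elimination:
  R2 <- R2 - (1.1158/2.1245) R1 = R2 - (0.525206) R1:  1.538475 phi_2 + 0.499576 phi_3 = 0.587275
  R3 <- R3 - (1.1733/2.1245) R1 = R3 - (0.552271) R1:  0.499576 phi_2 + 1.47652 phi_3 = 0.833376
  R3 <- R3 - (0.499576/1.538475) R2 = R3 - (0.324721) R2:  1.314297 phi_3 = 0.642675
Back-substitution:
  phi_hat_3 = 0.642675 / 1.314297 = 0.488988
  phi_hat_2 = (0.587275 - (0.499576)(0.488988)) / 1.538475 = 0.222941
  phi_hat_1 = (1.1158 - (1.1158)(0.222941) - (1.1733)(0.488988)) / 2.1245 = 0.138062
So phi_hat = [0.1381, 0.2229, 0.4890].
Therefore phi_hat_1 = 0.1381.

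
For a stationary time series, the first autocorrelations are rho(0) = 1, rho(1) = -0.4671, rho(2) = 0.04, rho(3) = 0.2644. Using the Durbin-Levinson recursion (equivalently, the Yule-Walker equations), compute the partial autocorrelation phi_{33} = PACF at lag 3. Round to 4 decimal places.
\phi_{33} = 0.2440

The PACF at lag k is phi_{kk}, the last component of the solution
to the Yule-Walker system G_k phi = r_k where
  (G_k)_{ij} = rho(|i - j|), (r_k)_i = rho(i), i,j = 1..k.
Equivalently, Durbin-Levinson gives phi_{kk} iteratively:
  phi_{11} = rho(1)
  phi_{kk} = [rho(k) - sum_{j=1..k-1} phi_{k-1,j} rho(k-j)]
            / [1 - sum_{j=1..k-1} phi_{k-1,j} rho(j)],
  phi_{k,j} = phi_{k-1,j} - phi_{kk} phi_{k-1,k-j},  j = 1..k-1.
Step k = 1:
  phi_11 = rho(1) = -0.4671.
Step k = 2:
  phi_22 = [rho(2) - phi_11 rho(1)] / [1 - phi_11 rho(1)] = [0.04 - (-0.4671)(-0.4671)] / [1 - (-0.4671)(-0.4671)]
         = -0.17818241 / 0.78181759 = -0.227908.
  Update: phi_21 = phi_11 - phi_22 phi_11 = -0.4671 - (-0.227908)(-0.4671) = -0.573556.
Step k = 3:
  phi_33 = [rho(3) - phi_21 rho(2) - phi_22 rho(1)] / [1 - phi_21 rho(1) - phi_22 rho(2)]
    numerator   = 0.2644 - (-0.573556)(0.04) - (-0.227908)(-0.4671) = 0.18088645
    denominator = 1 - (-0.573556)(-0.4671) - (-0.227908)(0.04) = 0.74120841
  phi_33 = 0.18088645 / 0.74120841 = 0.244.
Therefore phi_{33} = 0.2440.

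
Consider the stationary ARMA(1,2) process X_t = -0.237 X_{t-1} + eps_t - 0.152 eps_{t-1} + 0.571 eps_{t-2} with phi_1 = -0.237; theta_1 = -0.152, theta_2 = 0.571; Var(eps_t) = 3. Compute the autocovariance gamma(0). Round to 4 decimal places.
\gamma(0) = 4.8520

Multiply the model equation by X_{t-k} and take expectations. With theta_0 = psi_0 = 1 and psi_j the MA(infinity) weights, this gives
  gamma(k) - sum_i phi_i gamma(k-i) = c_k,
  c_k = sigma^2 * sum_{j=k..q} theta_j psi_{j-k}   (c_k = 0 for k > q),
using gamma(-m) = gamma(m).
psi-weights needed (psi_j = theta_j + sum_i phi_i psi_{j-i}):
  psi_1 = theta_1 + phi_1 = -0.152 + (-0.237) = -0.389
  psi_2 = theta_2 + phi_1 psi_1 = 0.571 + (-0.237)(-0.389) = 0.663193
Right-hand sides:
  c_0 = sigma^2 (1 + theta_1 psi_1 + theta_2 psi_2) = 3 * (1 + (-0.152)(-0.389) + (0.571)(0.663193)) = 3 * 1.437811 = 4.313434
  c_1 = sigma^2 (theta_1 + theta_2 psi_1) = 3 * (-0.152 + (0.571)(-0.389)) = -1.122357
  c_2 = sigma^2 theta_2 = 3 * (0.571) = 1.713
Equations for k = 0 and k = 1 (AR order 1):
  gamma(0) = phi_1 gamma(1) + c_0
  gamma(1) = phi_1 gamma(0) + c_1
Substituting the second into the first: gamma(0) (1 - phi_1^2) = c_0 + phi_1 c_1, so
  gamma(0) = (c_0 + phi_1 c_1) / (1 - phi_1^2) = (4.313434 + (-0.237)(-1.122357)) / (1 - (-0.237)^2) = 4.579432 / 0.943831 = 4.851962.
Therefore gamma(0) = 4.8520 (to 4 decimal places).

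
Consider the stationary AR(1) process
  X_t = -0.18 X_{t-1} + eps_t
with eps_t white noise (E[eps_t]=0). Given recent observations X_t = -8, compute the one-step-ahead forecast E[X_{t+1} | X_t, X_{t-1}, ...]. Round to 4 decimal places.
E[X_{t+1} \mid \mathcal F_t] = 1.4400

For an AR(p) model X_t = c + sum_i phi_i X_{t-i} + eps_t, the
one-step-ahead conditional mean is
  E[X_{t+1} | X_t, ...] = c + sum_i phi_i X_{t+1-i}.
Substitute known values:
  E[X_{t+1} | ...] = (-0.18) * (-8)
                   = 1.4400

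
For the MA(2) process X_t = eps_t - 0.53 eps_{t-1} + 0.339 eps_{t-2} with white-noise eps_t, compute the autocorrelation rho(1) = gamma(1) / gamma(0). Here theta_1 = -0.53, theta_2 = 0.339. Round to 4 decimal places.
\rho(1) = -0.5084

For an MA(q) process with theta_0 = 1, the autocovariance is
  gamma(k) = sigma^2 * sum_{i=0..q-k} theta_i * theta_{i+k},
and rho(k) = gamma(k) / gamma(0). Sigma^2 cancels.
  numerator   = (1)*(-0.53) + (-0.53)*(0.339) = -0.70967.
  denominator = (1)^2 + (-0.53)^2 + (0.339)^2 = 1.395821.
  rho(1) = -0.70967 / 1.395821 = -0.5084.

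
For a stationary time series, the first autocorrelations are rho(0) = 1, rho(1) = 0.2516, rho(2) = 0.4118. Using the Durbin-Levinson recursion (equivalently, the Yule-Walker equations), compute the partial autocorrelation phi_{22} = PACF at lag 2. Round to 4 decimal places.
\phi_{22} = 0.3720

The PACF at lag k is phi_{kk}, the last component of the solution
to the Yule-Walker system G_k phi = r_k where
  (G_k)_{ij} = rho(|i - j|), (r_k)_i = rho(i), i,j = 1..k.
Equivalently, Durbin-Levinson gives phi_{kk} iteratively:
  phi_{11} = rho(1)
  phi_{kk} = [rho(k) - sum_{j=1..k-1} phi_{k-1,j} rho(k-j)]
            / [1 - sum_{j=1..k-1} phi_{k-1,j} rho(j)],
  phi_{k,j} = phi_{k-1,j} - phi_{kk} phi_{k-1,k-j},  j = 1..k-1.
Step k = 1:
  phi_11 = rho(1) = 0.2516.
Step k = 2:
  phi_22 = [rho(2) - phi_11 rho(1)] / [1 - phi_11 rho(1)] = [0.4118 - (0.2516)(0.2516)] / [1 - (0.2516)(0.2516)]
         = 0.34849744 / 0.93669744 = 0.372.
Therefore phi_{22} = 0.3720.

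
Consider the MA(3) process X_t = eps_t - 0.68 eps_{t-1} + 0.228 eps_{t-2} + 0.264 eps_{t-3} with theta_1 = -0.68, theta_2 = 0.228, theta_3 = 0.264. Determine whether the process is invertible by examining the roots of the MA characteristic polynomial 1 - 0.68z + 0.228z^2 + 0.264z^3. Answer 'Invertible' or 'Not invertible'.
\text{Invertible}

The MA(q) characteristic polynomial is P(z) = 1 - 0.68z + 0.228z^2 + 0.264z^3.
Invertibility requires all roots to lie outside the unit circle, i.e. |z| > 1 for every root.
Degree 3: look for a simple real root z0 first, then factor out (1 - z/z0) and solve the remaining quadratic.
Testing z0 = -2.5: P(-2.5) = 1 + (-0.68)(-2.5) + (0.228)(-2.5)^2 + (0.264)(-2.5)^3
  = 1 + (1.7) + (1.425) + (-4.125) = 0.  So z_0 = -2.5 is a root, |z_0| = 2.5.
Divide out the factor (1 + 0.4 z) = (1 - z/z0) (since 1/z0 = -0.4):
  P(z) = (1 + 0.4 z)(1 + (-1.08) z + (0.66) z^2)
  [check: z-coef -1.08 - (-0.4) = -0.68; z^2-coef 0.66 - (-0.4)(-1.08) = 0.228; z^3-coef -(-0.4)(0.66) = 0.264.]
Remaining roots from the quadratic factor 1 + (-1.08) z + (0.66) z^2:
  Set 1 + (-1.08) z + (0.66) z^2 = 0, i.e. a z^2 + b z + c = 0 with a = 0.66, b = -1.08, c = 1.
  Discriminant D = b^2 - 4ac = (-1.08)^2 - 4*(0.66)*1 = 1.1664 - (2.64) = -1.4736.
  D < 0, so the roots are the complex-conjugate pair z = (-b +/- i sqrt(-D)) / (2a) = 0.8182 +/- 0.9196i.
  For a conjugate pair |z|^2 = z * conj(z) = (product of roots) = c/a = 1/(0.66) = 1.515152, so |z| = sqrt(1.515152) = 1.2309 for both roots.
Moduli of all roots: 2.5000, 1.2309, 1.2309.
All moduli strictly greater than 1? Yes.
Verdict: Invertible.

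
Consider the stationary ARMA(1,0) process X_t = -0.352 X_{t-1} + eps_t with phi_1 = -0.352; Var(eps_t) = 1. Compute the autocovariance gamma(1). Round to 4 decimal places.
\gamma(1) = -0.4018

Multiply the model equation by X_{t-k} and take expectations. With theta_0 = psi_0 = 1 and psi_j the MA(infinity) weights, this gives
  gamma(k) - sum_i phi_i gamma(k-i) = c_k,
  c_k = sigma^2 * sum_{j=k..q} theta_j psi_{j-k}   (c_k = 0 for k > q),
using gamma(-m) = gamma(m).
Pure AR (q = 0): c_0 = sigma^2 = 1, c_k = 0 for k >= 1.
Equations for k = 0 and k = 1 (AR order 1):
  gamma(0) = phi_1 gamma(1) + c_0
  gamma(1) = phi_1 gamma(0) + c_1
Substituting the second into the first: gamma(0) (1 - phi_1^2) = c_0 + phi_1 c_1, so
  gamma(0) = c_0 / (1 - phi_1^2) = 1 / (1 - (-0.352)^2) = 1 / 0.876096 = 1.141427.
  gamma(1) = phi_1 gamma(0) = (-0.352)(1.141427) = -0.401782.
Therefore gamma(1) = -0.4018 (to 4 decimal places).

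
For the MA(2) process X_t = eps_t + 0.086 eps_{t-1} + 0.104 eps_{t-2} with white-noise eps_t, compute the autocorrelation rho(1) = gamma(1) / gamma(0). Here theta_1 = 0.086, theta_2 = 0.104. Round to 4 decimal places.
\rho(1) = 0.0932

For an MA(q) process with theta_0 = 1, the autocovariance is
  gamma(k) = sigma^2 * sum_{i=0..q-k} theta_i * theta_{i+k},
and rho(k) = gamma(k) / gamma(0). Sigma^2 cancels.
  numerator   = (1)*(0.086) + (0.086)*(0.104) = 0.094944.
  denominator = (1)^2 + (0.086)^2 + (0.104)^2 = 1.018212.
  rho(1) = 0.094944 / 1.018212 = 0.0932.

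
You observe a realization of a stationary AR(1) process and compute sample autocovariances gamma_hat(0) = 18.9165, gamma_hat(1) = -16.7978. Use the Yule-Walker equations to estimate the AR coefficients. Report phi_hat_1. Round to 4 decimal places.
\hat\phi_{1} = -0.8880

The Yule-Walker equations for an AR(p) process read, in matrix form,
  Gamma_p phi = r_p,   with   (Gamma_p)_{ij} = gamma(|i - j|),
                       (r_p)_i = gamma(i),   i,j = 1..p.
Substitute the sample gammas (Toeplitz matrix and right-hand side of size 1):
  Gamma_p = [[18.9165]]
  r_p     = [-16.7978]
With p = 1 this is the single equation gamma(0) phi_1 = gamma(1):
  phi_hat_1 = gamma(1) / gamma(0) = -16.7978 / 18.9165 = -0.8880.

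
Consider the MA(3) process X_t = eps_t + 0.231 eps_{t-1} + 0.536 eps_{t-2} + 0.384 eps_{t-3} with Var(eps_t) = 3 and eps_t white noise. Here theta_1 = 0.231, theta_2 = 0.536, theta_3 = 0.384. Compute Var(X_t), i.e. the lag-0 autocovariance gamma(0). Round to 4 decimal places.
\gamma(0) = 4.4643

For an MA(q) process X_t = eps_t + sum_i theta_i eps_{t-i} with
Var(eps_t) = sigma^2, the variance is
  gamma(0) = sigma^2 * (1 + sum_i theta_i^2).
  sum_i theta_i^2 = (0.231)^2 + (0.536)^2 + (0.384)^2 = 0.053361 + 0.287296 + 0.147456 = 0.488113.
  gamma(0) = 3 * (1 + 0.488113) = 3 * 1.488113 = 4.464339, which rounds to 4.4643.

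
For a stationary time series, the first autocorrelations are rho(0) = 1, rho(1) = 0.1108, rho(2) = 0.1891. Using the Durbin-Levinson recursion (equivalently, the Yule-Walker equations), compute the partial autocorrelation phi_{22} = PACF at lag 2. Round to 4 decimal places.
\phi_{22} = 0.1790

The PACF at lag k is phi_{kk}, the last component of the solution
to the Yule-Walker system G_k phi = r_k where
  (G_k)_{ij} = rho(|i - j|), (r_k)_i = rho(i), i,j = 1..k.
Equivalently, Durbin-Levinson gives phi_{kk} iteratively:
  phi_{11} = rho(1)
  phi_{kk} = [rho(k) - sum_{j=1..k-1} phi_{k-1,j} rho(k-j)]
            / [1 - sum_{j=1..k-1} phi_{k-1,j} rho(j)],
  phi_{k,j} = phi_{k-1,j} - phi_{kk} phi_{k-1,k-j},  j = 1..k-1.
Step k = 1:
  phi_11 = rho(1) = 0.1108.
Step k = 2:
  phi_22 = [rho(2) - phi_11 rho(1)] / [1 - phi_11 rho(1)] = [0.1891 - (0.1108)(0.1108)] / [1 - (0.1108)(0.1108)]
         = 0.17682336 / 0.98772336 = 0.179.
Therefore phi_{22} = 0.1790.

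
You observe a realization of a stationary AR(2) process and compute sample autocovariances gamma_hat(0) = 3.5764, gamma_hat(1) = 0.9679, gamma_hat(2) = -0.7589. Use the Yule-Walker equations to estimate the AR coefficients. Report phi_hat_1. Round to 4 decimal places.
\hat\phi_{1} = 0.3540

The Yule-Walker equations for an AR(p) process read, in matrix form,
  Gamma_p phi = r_p,   with   (Gamma_p)_{ij} = gamma(|i - j|),
                       (r_p)_i = gamma(i),   i,j = 1..p.
Substitute the sample gammas (Toeplitz matrix and right-hand side of size 2):
  Gamma_p = [[3.5764, 0.9679], [0.9679, 3.5764]]
  r_p     = [0.9679, -0.7589]
Written out:
  3.5764 phi_1 + 0.9679 phi_2 = 0.9679
  0.9679 phi_1 + 3.5764 phi_2 = -0.7589
Solve by Cramer's rule:
  det = gamma(0)^2 - gamma(1)^2 = (3.5764)^2 - (0.9679)^2 = 12.79063696 - 0.93683041 = 11.85380655
  phi_hat_1 = [gamma(1) gamma(0) - gamma(1) gamma(2)] / det = [(0.9679)(3.5764) - (0.9679)(-0.7589)] / 11.85380655 = 4.19613687 / 11.85380655 = 0.354
  phi_hat_2 = [gamma(0) gamma(2) - gamma(1)^2] / det = [(3.5764)(-0.7589) - (0.9679)^2] / 11.85380655 = -3.65096037 / 11.85380655 = -0.308
So phi_hat = [0.3540, -0.3080].
Therefore phi_hat_1 = 0.3540.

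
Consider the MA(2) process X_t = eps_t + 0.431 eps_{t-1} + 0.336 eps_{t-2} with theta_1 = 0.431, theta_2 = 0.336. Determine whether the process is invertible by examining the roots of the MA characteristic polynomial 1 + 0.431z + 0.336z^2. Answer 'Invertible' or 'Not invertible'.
\text{Invertible}

The MA(q) characteristic polynomial is P(z) = 1 + 0.431z + 0.336z^2.
Invertibility requires all roots to lie outside the unit circle, i.e. |z| > 1 for every root.
Set 1 + (0.431) z + (0.336) z^2 = 0, i.e. a z^2 + b z + c = 0 with a = 0.336, b = 0.431, c = 1.
Discriminant D = b^2 - 4ac = (0.431)^2 - 4*(0.336)*1 = 0.185761 - (1.344) = -1.158239.
D < 0, so the roots are the complex-conjugate pair z = (-b +/- i sqrt(-D)) / (2a) = -0.6414 +/- 1.6015i.
For a conjugate pair |z|^2 = z * conj(z) = (product of roots) = c/a = 1/(0.336) = 2.97619, so |z| = sqrt(2.97619) = 1.7252 for both roots.
Moduli of all roots: 1.7252, 1.7252.
All moduli strictly greater than 1? Yes.
Verdict: Invertible.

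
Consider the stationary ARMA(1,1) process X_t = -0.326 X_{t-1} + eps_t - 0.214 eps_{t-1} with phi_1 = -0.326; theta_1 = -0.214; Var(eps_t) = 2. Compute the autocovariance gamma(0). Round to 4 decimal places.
\gamma(0) = 2.6526

Multiply the model equation by X_{t-k} and take expectations. With theta_0 = psi_0 = 1 and psi_j the MA(infinity) weights, this gives
  gamma(k) - sum_i phi_i gamma(k-i) = c_k,
  c_k = sigma^2 * sum_{j=k..q} theta_j psi_{j-k}   (c_k = 0 for k > q),
using gamma(-m) = gamma(m).
psi-weights needed (psi_j = theta_j + sum_i phi_i psi_{j-i}):
  psi_1 = theta_1 + phi_1 = -0.214 + (-0.326) = -0.54
Right-hand sides:
  c_0 = sigma^2 (1 + theta_1 psi_1) = 2 * (1 + (-0.214)(-0.54)) = 2 * 1.11556 = 2.23112
  c_1 = sigma^2 theta_1 = 2 * (-0.214) = -0.428
  c_2 = 0
Equations for k = 0 and k = 1 (AR order 1):
  gamma(0) = phi_1 gamma(1) + c_0
  gamma(1) = phi_1 gamma(0) + c_1
Substituting the second into the first: gamma(0) (1 - phi_1^2) = c_0 + phi_1 c_1, so
  gamma(0) = (c_0 + phi_1 c_1) / (1 - phi_1^2) = (2.23112 + (-0.326)(-0.428)) / (1 - (-0.326)^2) = 2.370648 / 0.893724 = 2.65255.
Therefore gamma(0) = 2.6526 (to 4 decimal places).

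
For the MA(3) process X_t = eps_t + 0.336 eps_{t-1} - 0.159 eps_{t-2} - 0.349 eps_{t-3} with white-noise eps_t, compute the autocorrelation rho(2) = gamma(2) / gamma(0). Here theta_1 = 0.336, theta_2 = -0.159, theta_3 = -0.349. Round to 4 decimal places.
\rho(2) = -0.2193

For an MA(q) process with theta_0 = 1, the autocovariance is
  gamma(k) = sigma^2 * sum_{i=0..q-k} theta_i * theta_{i+k},
and rho(k) = gamma(k) / gamma(0). Sigma^2 cancels.
  numerator   = (1)*(-0.159) + (0.336)*(-0.349) = -0.276264.
  denominator = (1)^2 + (0.336)^2 + (-0.159)^2 + (-0.349)^2 = 1.259978.
  rho(2) = -0.276264 / 1.259978 = -0.2193.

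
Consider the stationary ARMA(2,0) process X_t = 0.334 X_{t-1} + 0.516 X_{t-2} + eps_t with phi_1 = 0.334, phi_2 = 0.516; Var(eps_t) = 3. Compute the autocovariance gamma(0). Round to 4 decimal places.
\gamma(0) = 7.8059

Multiply the model equation by X_{t-k} and take expectations. With theta_0 = psi_0 = 1 and psi_j the MA(infinity) weights, this gives
  gamma(k) - sum_i phi_i gamma(k-i) = c_k,
  c_k = sigma^2 * sum_{j=k..q} theta_j psi_{j-k}   (c_k = 0 for k > q),
using gamma(-m) = gamma(m).
Pure AR (q = 0): c_0 = sigma^2 = 3, c_k = 0 for k >= 1.
Equations for k = 0, 1, 2 (AR order 2, c_2 = 0):
  (E0) gamma(0) = phi_1 gamma(1) + phi_2 gamma(2) + c_0
  (E1) gamma(1) = phi_1 gamma(0) + phi_2 gamma(1) + c_1
  (E2) gamma(2) = phi_1 gamma(1) + phi_2 gamma(0)
From (E1): gamma(1) = A gamma(0) + B with
  A = phi_1 / (1 - phi_2) = 0.334 / 0.484 = 0.690083,   B = c_1 / (1 - phi_2) = 0 / 0.484 = 0.
Insert (E2) into (E0): gamma(0) (1 - phi_2^2) = phi_1 (1 + phi_2) gamma(1) + c_0.
  phi_1 (1 + phi_2) = (0.334)(1.516) = 0.506344,   1 - phi_2^2 = 0.733744.
Replace gamma(1) by A gamma(0) + B and collect gamma(0):
  gamma(0) [0.733744 - (0.506344)(0.690083)] = c_0 = 3
  gamma(0) * 0.384325 = 3
  gamma(0) = 3 / 0.384325 = 7.805898.
Therefore gamma(0) = 7.8059 (to 4 decimal places).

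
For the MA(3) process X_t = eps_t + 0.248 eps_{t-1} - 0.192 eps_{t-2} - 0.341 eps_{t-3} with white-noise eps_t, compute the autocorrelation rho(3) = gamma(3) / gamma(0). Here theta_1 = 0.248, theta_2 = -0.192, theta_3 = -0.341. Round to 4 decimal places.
\rho(3) = -0.2807

For an MA(q) process with theta_0 = 1, the autocovariance is
  gamma(k) = sigma^2 * sum_{i=0..q-k} theta_i * theta_{i+k},
and rho(k) = gamma(k) / gamma(0). Sigma^2 cancels.
  numerator   = (1)*(-0.341) = -0.341.
  denominator = (1)^2 + (0.248)^2 + (-0.192)^2 + (-0.341)^2 = 1.214649.
  rho(3) = -0.341 / 1.214649 = -0.2807.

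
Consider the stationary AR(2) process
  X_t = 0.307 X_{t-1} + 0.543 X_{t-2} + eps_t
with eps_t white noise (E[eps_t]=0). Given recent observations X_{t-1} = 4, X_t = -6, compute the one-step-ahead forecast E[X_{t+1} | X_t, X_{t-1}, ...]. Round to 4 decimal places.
E[X_{t+1} \mid \mathcal F_t] = 0.3300

For an AR(p) model X_t = c + sum_i phi_i X_{t-i} + eps_t, the
one-step-ahead conditional mean is
  E[X_{t+1} | X_t, ...] = c + sum_i phi_i X_{t+1-i}.
Substitute known values:
  E[X_{t+1} | ...] = (0.307) * (-6) + (0.543) * (4)
                   = 0.3300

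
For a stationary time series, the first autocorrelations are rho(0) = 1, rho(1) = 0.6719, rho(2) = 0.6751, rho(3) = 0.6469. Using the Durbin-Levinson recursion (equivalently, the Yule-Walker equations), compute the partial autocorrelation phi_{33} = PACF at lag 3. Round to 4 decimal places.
\phi_{33} = 0.2280

The PACF at lag k is phi_{kk}, the last component of the solution
to the Yule-Walker system G_k phi = r_k where
  (G_k)_{ij} = rho(|i - j|), (r_k)_i = rho(i), i,j = 1..k.
Equivalently, Durbin-Levinson gives phi_{kk} iteratively:
  phi_{11} = rho(1)
  phi_{kk} = [rho(k) - sum_{j=1..k-1} phi_{k-1,j} rho(k-j)]
            / [1 - sum_{j=1..k-1} phi_{k-1,j} rho(j)],
  phi_{k,j} = phi_{k-1,j} - phi_{kk} phi_{k-1,k-j},  j = 1..k-1.
Step k = 1:
  phi_11 = rho(1) = 0.6719.
Step k = 2:
  phi_22 = [rho(2) - phi_11 rho(1)] / [1 - phi_11 rho(1)] = [0.6751 - (0.6719)(0.6719)] / [1 - (0.6719)(0.6719)]
         = 0.22365039 / 0.54855039 = 0.407712.
  Update: phi_21 = phi_11 - phi_22 phi_11 = 0.6719 - (0.407712)(0.6719) = 0.397959.
Step k = 3:
  phi_33 = [rho(3) - phi_21 rho(2) - phi_22 rho(1)] / [1 - phi_21 rho(1) - phi_22 rho(2)]
    numerator   = 0.6469 - (0.397959)(0.6751) - (0.407712)(0.6719) = 0.10429673
    denominator = 1 - (0.397959)(0.6719) - (0.407712)(0.6751) = 0.45736552
  phi_33 = 0.10429673 / 0.45736552 = 0.228.
Therefore phi_{33} = 0.2280.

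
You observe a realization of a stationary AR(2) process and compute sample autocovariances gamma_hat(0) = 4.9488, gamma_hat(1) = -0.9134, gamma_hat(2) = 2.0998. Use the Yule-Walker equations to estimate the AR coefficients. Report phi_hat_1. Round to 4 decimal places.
\hat\phi_{1} = -0.1100

The Yule-Walker equations for an AR(p) process read, in matrix form,
  Gamma_p phi = r_p,   with   (Gamma_p)_{ij} = gamma(|i - j|),
                       (r_p)_i = gamma(i),   i,j = 1..p.
Substitute the sample gammas (Toeplitz matrix and right-hand side of size 2):
  Gamma_p = [[4.9488, -0.9134], [-0.9134, 4.9488]]
  r_p     = [-0.9134, 2.0998]
Written out:
  4.9488 phi_1 - 0.9134 phi_2 = -0.9134
  -0.9134 phi_1 + 4.9488 phi_2 = 2.0998
Solve by Cramer's rule:
  det = gamma(0)^2 - gamma(1)^2 = (4.9488)^2 - (-0.9134)^2 = 24.49062144 - 0.83429956 = 23.65632188
  phi_hat_1 = [gamma(1) gamma(0) - gamma(1) gamma(2)] / det = [(-0.9134)(4.9488) - (-0.9134)(2.0998)] / 23.65632188 = -2.6022766 / 23.65632188 = -0.11
  phi_hat_2 = [gamma(0) gamma(2) - gamma(1)^2] / det = [(4.9488)(2.0998) - (-0.9134)^2] / 23.65632188 = 9.55719068 / 23.65632188 = 0.404
So phi_hat = [-0.1100, 0.4040].
Therefore phi_hat_1 = -0.1100.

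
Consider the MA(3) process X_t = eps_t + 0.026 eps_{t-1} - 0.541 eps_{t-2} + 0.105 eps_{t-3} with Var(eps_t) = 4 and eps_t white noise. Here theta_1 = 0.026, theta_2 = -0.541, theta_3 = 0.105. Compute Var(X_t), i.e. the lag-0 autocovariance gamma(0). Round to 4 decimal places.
\gamma(0) = 5.2175

For an MA(q) process X_t = eps_t + sum_i theta_i eps_{t-i} with
Var(eps_t) = sigma^2, the variance is
  gamma(0) = sigma^2 * (1 + sum_i theta_i^2).
  sum_i theta_i^2 = (0.026)^2 + (-0.541)^2 + (0.105)^2 = 0.000676 + 0.292681 + 0.011025 = 0.304382.
  gamma(0) = 4 * (1 + 0.304382) = 4 * 1.304382 = 5.217528, which rounds to 5.2175.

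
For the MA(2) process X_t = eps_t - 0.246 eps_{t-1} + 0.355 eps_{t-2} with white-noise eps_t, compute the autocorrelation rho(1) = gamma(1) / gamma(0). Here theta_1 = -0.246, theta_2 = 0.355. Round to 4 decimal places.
\rho(1) = -0.2809

For an MA(q) process with theta_0 = 1, the autocovariance is
  gamma(k) = sigma^2 * sum_{i=0..q-k} theta_i * theta_{i+k},
and rho(k) = gamma(k) / gamma(0). Sigma^2 cancels.
  numerator   = (1)*(-0.246) + (-0.246)*(0.355) = -0.33333.
  denominator = (1)^2 + (-0.246)^2 + (0.355)^2 = 1.186541.
  rho(1) = -0.33333 / 1.186541 = -0.2809.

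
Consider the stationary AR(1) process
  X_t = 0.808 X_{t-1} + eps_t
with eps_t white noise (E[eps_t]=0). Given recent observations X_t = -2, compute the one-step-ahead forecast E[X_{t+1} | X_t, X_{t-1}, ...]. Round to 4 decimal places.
E[X_{t+1} \mid \mathcal F_t] = -1.6160

For an AR(p) model X_t = c + sum_i phi_i X_{t-i} + eps_t, the
one-step-ahead conditional mean is
  E[X_{t+1} | X_t, ...] = c + sum_i phi_i X_{t+1-i}.
Substitute known values:
  E[X_{t+1} | ...] = (0.808) * (-2)
                   = -1.6160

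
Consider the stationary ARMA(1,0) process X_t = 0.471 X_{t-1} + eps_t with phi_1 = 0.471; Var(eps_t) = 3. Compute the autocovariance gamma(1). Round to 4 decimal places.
\gamma(1) = 1.8158

Multiply the model equation by X_{t-k} and take expectations. With theta_0 = psi_0 = 1 and psi_j the MA(infinity) weights, this gives
  gamma(k) - sum_i phi_i gamma(k-i) = c_k,
  c_k = sigma^2 * sum_{j=k..q} theta_j psi_{j-k}   (c_k = 0 for k > q),
using gamma(-m) = gamma(m).
Pure AR (q = 0): c_0 = sigma^2 = 3, c_k = 0 for k >= 1.
Equations for k = 0 and k = 1 (AR order 1):
  gamma(0) = phi_1 gamma(1) + c_0
  gamma(1) = phi_1 gamma(0) + c_1
Substituting the second into the first: gamma(0) (1 - phi_1^2) = c_0 + phi_1 c_1, so
  gamma(0) = c_0 / (1 - phi_1^2) = 3 / (1 - (0.471)^2) = 3 / 0.778159 = 3.855253.
  gamma(1) = phi_1 gamma(0) = (0.471)(3.855253) = 1.815824.
Therefore gamma(1) = 1.8158 (to 4 decimal places).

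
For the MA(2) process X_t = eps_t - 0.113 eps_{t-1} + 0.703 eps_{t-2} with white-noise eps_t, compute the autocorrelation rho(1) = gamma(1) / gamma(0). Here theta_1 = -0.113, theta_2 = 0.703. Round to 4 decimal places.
\rho(1) = -0.1277

For an MA(q) process with theta_0 = 1, the autocovariance is
  gamma(k) = sigma^2 * sum_{i=0..q-k} theta_i * theta_{i+k},
and rho(k) = gamma(k) / gamma(0). Sigma^2 cancels.
  numerator   = (1)*(-0.113) + (-0.113)*(0.703) = -0.192439.
  denominator = (1)^2 + (-0.113)^2 + (0.703)^2 = 1.506978.
  rho(1) = -0.192439 / 1.506978 = -0.1277.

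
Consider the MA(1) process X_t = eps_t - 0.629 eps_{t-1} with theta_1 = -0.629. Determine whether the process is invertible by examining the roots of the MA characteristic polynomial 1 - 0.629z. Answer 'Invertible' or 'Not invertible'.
\text{Invertible}

The MA(q) characteristic polynomial is P(z) = 1 - 0.629z.
Invertibility requires all roots to lie outside the unit circle, i.e. |z| > 1 for every root.
This is linear in z: 1 + (-0.629) z = 0  =>  z = -1/(-0.629) = 1.589825,  |z| = 1.589825.
Moduli of all roots: 1.5898.
All moduli strictly greater than 1? Yes.
Verdict: Invertible.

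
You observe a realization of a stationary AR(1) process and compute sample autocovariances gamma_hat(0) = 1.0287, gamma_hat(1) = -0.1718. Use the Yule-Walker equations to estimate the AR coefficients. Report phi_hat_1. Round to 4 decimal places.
\hat\phi_{1} = -0.1670

The Yule-Walker equations for an AR(p) process read, in matrix form,
  Gamma_p phi = r_p,   with   (Gamma_p)_{ij} = gamma(|i - j|),
                       (r_p)_i = gamma(i),   i,j = 1..p.
Substitute the sample gammas (Toeplitz matrix and right-hand side of size 1):
  Gamma_p = [[1.0287]]
  r_p     = [-0.1718]
With p = 1 this is the single equation gamma(0) phi_1 = gamma(1):
  phi_hat_1 = gamma(1) / gamma(0) = -0.1718 / 1.0287 = -0.1670.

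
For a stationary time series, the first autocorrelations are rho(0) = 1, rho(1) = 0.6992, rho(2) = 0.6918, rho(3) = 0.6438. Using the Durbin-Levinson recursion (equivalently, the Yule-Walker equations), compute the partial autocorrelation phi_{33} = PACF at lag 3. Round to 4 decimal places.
\phi_{33} = 0.1731

The PACF at lag k is phi_{kk}, the last component of the solution
to the Yule-Walker system G_k phi = r_k where
  (G_k)_{ij} = rho(|i - j|), (r_k)_i = rho(i), i,j = 1..k.
Equivalently, Durbin-Levinson gives phi_{kk} iteratively:
  phi_{11} = rho(1)
  phi_{kk} = [rho(k) - sum_{j=1..k-1} phi_{k-1,j} rho(k-j)]
            / [1 - sum_{j=1..k-1} phi_{k-1,j} rho(j)],
  phi_{k,j} = phi_{k-1,j} - phi_{kk} phi_{k-1,k-j},  j = 1..k-1.
Step k = 1:
  phi_11 = rho(1) = 0.6992.
Step k = 2:
  phi_22 = [rho(2) - phi_11 rho(1)] / [1 - phi_11 rho(1)] = [0.6918 - (0.6992)(0.6992)] / [1 - (0.6992)(0.6992)]
         = 0.20291936 / 0.51111936 = 0.39701.
  Update: phi_21 = phi_11 - phi_22 phi_11 = 0.6992 - (0.39701)(0.6992) = 0.421611.
Step k = 3:
  phi_33 = [rho(3) - phi_21 rho(2) - phi_22 rho(1)] / [1 - phi_21 rho(1) - phi_22 rho(2)]
    numerator   = 0.6438 - (0.421611)(0.6918) - (0.39701)(0.6992) = 0.07454045
    denominator = 1 - (0.421611)(0.6992) - (0.39701)(0.6918) = 0.4305584
  phi_33 = 0.07454045 / 0.4305584 = 0.1731.
Therefore phi_{33} = 0.1731.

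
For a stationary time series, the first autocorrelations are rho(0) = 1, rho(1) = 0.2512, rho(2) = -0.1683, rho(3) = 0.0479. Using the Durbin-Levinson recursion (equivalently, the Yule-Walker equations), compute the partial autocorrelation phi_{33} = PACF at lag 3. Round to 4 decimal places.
\phi_{33} = 0.1849

The PACF at lag k is phi_{kk}, the last component of the solution
to the Yule-Walker system G_k phi = r_k where
  (G_k)_{ij} = rho(|i - j|), (r_k)_i = rho(i), i,j = 1..k.
Equivalently, Durbin-Levinson gives phi_{kk} iteratively:
  phi_{11} = rho(1)
  phi_{kk} = [rho(k) - sum_{j=1..k-1} phi_{k-1,j} rho(k-j)]
            / [1 - sum_{j=1..k-1} phi_{k-1,j} rho(j)],
  phi_{k,j} = phi_{k-1,j} - phi_{kk} phi_{k-1,k-j},  j = 1..k-1.
Step k = 1:
  phi_11 = rho(1) = 0.2512.
Step k = 2:
  phi_22 = [rho(2) - phi_11 rho(1)] / [1 - phi_11 rho(1)] = [-0.1683 - (0.2512)(0.2512)] / [1 - (0.2512)(0.2512)]
         = -0.23140144 / 0.93689856 = -0.246987.
  Update: phi_21 = phi_11 - phi_22 phi_11 = 0.2512 - (-0.246987)(0.2512) = 0.313243.
Step k = 3:
  phi_33 = [rho(3) - phi_21 rho(2) - phi_22 rho(1)] / [1 - phi_21 rho(1) - phi_22 rho(2)]
    numerator   = 0.0479 - (0.313243)(-0.1683) - (-0.246987)(0.2512) = 0.16266185
    denominator = 1 - (0.313243)(0.2512) - (-0.246987)(-0.1683) = 0.87974549
  phi_33 = 0.16266185 / 0.87974549 = 0.1849.
Therefore phi_{33} = 0.1849.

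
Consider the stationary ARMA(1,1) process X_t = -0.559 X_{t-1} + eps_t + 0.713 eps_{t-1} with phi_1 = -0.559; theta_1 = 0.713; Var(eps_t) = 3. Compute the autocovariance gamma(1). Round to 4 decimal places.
\gamma(1) = 0.4042

Multiply the model equation by X_{t-k} and take expectations. With theta_0 = psi_0 = 1 and psi_j the MA(infinity) weights, this gives
  gamma(k) - sum_i phi_i gamma(k-i) = c_k,
  c_k = sigma^2 * sum_{j=k..q} theta_j psi_{j-k}   (c_k = 0 for k > q),
using gamma(-m) = gamma(m).
psi-weights needed (psi_j = theta_j + sum_i phi_i psi_{j-i}):
  psi_1 = theta_1 + phi_1 = 0.713 + (-0.559) = 0.154
Right-hand sides:
  c_0 = sigma^2 (1 + theta_1 psi_1) = 3 * (1 + (0.713)(0.154)) = 3 * 1.109802 = 3.329406
  c_1 = sigma^2 theta_1 = 3 * (0.713) = 2.139
  c_2 = 0
Equations for k = 0 and k = 1 (AR order 1):
  gamma(0) = phi_1 gamma(1) + c_0
  gamma(1) = phi_1 gamma(0) + c_1
Substituting the second into the first: gamma(0) (1 - phi_1^2) = c_0 + phi_1 c_1, so
  gamma(0) = (c_0 + phi_1 c_1) / (1 - phi_1^2) = (3.329406 + (-0.559)(2.139)) / (1 - (-0.559)^2) = 2.133705 / 0.687519 = 3.103485.
  gamma(1) = phi_1 gamma(0) + c_1 = (-0.559)(3.103485) + (2.139) = 0.404152.
Therefore gamma(1) = 0.4042 (to 4 decimal places).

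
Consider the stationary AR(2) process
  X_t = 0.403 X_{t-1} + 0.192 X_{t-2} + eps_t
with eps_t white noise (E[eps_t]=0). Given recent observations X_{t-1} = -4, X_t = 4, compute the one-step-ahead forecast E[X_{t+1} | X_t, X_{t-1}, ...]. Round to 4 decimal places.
E[X_{t+1} \mid \mathcal F_t] = 0.8440

For an AR(p) model X_t = c + sum_i phi_i X_{t-i} + eps_t, the
one-step-ahead conditional mean is
  E[X_{t+1} | X_t, ...] = c + sum_i phi_i X_{t+1-i}.
Substitute known values:
  E[X_{t+1} | ...] = (0.403) * (4) + (0.192) * (-4)
                   = 0.8440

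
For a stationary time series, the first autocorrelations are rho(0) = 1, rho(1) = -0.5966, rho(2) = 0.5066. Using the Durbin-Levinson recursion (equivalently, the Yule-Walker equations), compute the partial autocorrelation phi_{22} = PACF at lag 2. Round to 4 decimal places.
\phi_{22} = 0.2339

The PACF at lag k is phi_{kk}, the last component of the solution
to the Yule-Walker system G_k phi = r_k where
  (G_k)_{ij} = rho(|i - j|), (r_k)_i = rho(i), i,j = 1..k.
Equivalently, Durbin-Levinson gives phi_{kk} iteratively:
  phi_{11} = rho(1)
  phi_{kk} = [rho(k) - sum_{j=1..k-1} phi_{k-1,j} rho(k-j)]
            / [1 - sum_{j=1..k-1} phi_{k-1,j} rho(j)],
  phi_{k,j} = phi_{k-1,j} - phi_{kk} phi_{k-1,k-j},  j = 1..k-1.
Step k = 1:
  phi_11 = rho(1) = -0.5966.
Step k = 2:
  phi_22 = [rho(2) - phi_11 rho(1)] / [1 - phi_11 rho(1)] = [0.5066 - (-0.5966)(-0.5966)] / [1 - (-0.5966)(-0.5966)]
         = 0.15066844 / 0.64406844 = 0.2339.
Therefore phi_{22} = 0.2339.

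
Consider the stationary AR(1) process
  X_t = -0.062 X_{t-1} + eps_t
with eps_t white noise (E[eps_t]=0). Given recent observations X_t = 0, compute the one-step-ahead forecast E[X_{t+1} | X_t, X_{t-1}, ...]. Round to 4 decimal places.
E[X_{t+1} \mid \mathcal F_t] = 0.0000

For an AR(p) model X_t = c + sum_i phi_i X_{t-i} + eps_t, the
one-step-ahead conditional mean is
  E[X_{t+1} | X_t, ...] = c + sum_i phi_i X_{t+1-i}.
Substitute known values:
  E[X_{t+1} | ...] = (-0.062) * (0)
                   = 0.0000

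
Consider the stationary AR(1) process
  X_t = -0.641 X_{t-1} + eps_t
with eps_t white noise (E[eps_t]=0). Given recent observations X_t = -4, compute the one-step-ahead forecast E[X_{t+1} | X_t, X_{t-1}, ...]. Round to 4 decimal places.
E[X_{t+1} \mid \mathcal F_t] = 2.5640

For an AR(p) model X_t = c + sum_i phi_i X_{t-i} + eps_t, the
one-step-ahead conditional mean is
  E[X_{t+1} | X_t, ...] = c + sum_i phi_i X_{t+1-i}.
Substitute known values:
  E[X_{t+1} | ...] = (-0.641) * (-4)
                   = 2.5640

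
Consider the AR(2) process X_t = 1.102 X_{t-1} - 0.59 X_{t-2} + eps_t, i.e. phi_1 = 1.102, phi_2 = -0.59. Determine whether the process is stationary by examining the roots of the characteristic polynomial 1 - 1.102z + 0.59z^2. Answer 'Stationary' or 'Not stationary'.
\text{Stationary}

The AR(p) characteristic polynomial is P(z) = 1 - 1.102z + 0.59z^2.
Stationarity requires all roots to lie outside the unit circle, i.e. |z| > 1 for every root.
Set 1 + (-1.102) z + (0.59) z^2 = 0, i.e. a z^2 + b z + c = 0 with a = 0.59, b = -1.102, c = 1.
Discriminant D = b^2 - 4ac = (-1.102)^2 - 4*(0.59)*1 = 1.214404 - (2.36) = -1.145596.
D < 0, so the roots are the complex-conjugate pair z = (-b +/- i sqrt(-D)) / (2a) = 0.9339 +/- 0.9071i.
For a conjugate pair |z|^2 = z * conj(z) = (product of roots) = c/a = 1/(0.59) = 1.694915, so |z| = sqrt(1.694915) = 1.3019 for both roots.
Moduli of all roots: 1.3019, 1.3019.
All moduli strictly greater than 1? Yes.
Verdict: Stationary.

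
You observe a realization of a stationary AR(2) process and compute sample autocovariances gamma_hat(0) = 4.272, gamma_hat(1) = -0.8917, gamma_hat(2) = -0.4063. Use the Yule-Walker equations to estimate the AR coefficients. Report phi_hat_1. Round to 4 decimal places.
\hat\phi_{1} = -0.2390

The Yule-Walker equations for an AR(p) process read, in matrix form,
  Gamma_p phi = r_p,   with   (Gamma_p)_{ij} = gamma(|i - j|),
                       (r_p)_i = gamma(i),   i,j = 1..p.
Substitute the sample gammas (Toeplitz matrix and right-hand side of size 2):
  Gamma_p = [[4.272, -0.8917], [-0.8917, 4.272]]
  r_p     = [-0.8917, -0.4063]
Written out:
  4.272 phi_1 - 0.8917 phi_2 = -0.8917
  -0.8917 phi_1 + 4.272 phi_2 = -0.4063
Solve by Cramer's rule:
  det = gamma(0)^2 - gamma(1)^2 = (4.272)^2 - (-0.8917)^2 = 18.249984 - 0.79512889 = 17.45485511
  phi_hat_1 = [gamma(1) gamma(0) - gamma(1) gamma(2)] / det = [(-0.8917)(4.272) - (-0.8917)(-0.4063)] / 17.45485511 = -4.17164011 / 17.45485511 = -0.239
  phi_hat_2 = [gamma(0) gamma(2) - gamma(1)^2] / det = [(4.272)(-0.4063) - (-0.8917)^2] / 17.45485511 = -2.53084249 / 17.45485511 = -0.145
So phi_hat = [-0.2390, -0.1450].
Therefore phi_hat_1 = -0.2390.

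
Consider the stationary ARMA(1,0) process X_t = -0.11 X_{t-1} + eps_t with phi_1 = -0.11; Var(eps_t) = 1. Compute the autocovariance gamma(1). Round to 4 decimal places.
\gamma(1) = -0.1113

Multiply the model equation by X_{t-k} and take expectations. With theta_0 = psi_0 = 1 and psi_j the MA(infinity) weights, this gives
  gamma(k) - sum_i phi_i gamma(k-i) = c_k,
  c_k = sigma^2 * sum_{j=k..q} theta_j psi_{j-k}   (c_k = 0 for k > q),
using gamma(-m) = gamma(m).
Pure AR (q = 0): c_0 = sigma^2 = 1, c_k = 0 for k >= 1.
Equations for k = 0 and k = 1 (AR order 1):
  gamma(0) = phi_1 gamma(1) + c_0
  gamma(1) = phi_1 gamma(0) + c_1
Substituting the second into the first: gamma(0) (1 - phi_1^2) = c_0 + phi_1 c_1, so
  gamma(0) = c_0 / (1 - phi_1^2) = 1 / (1 - (-0.11)^2) = 1 / 0.9879 = 1.012248.
  gamma(1) = phi_1 gamma(0) = (-0.11)(1.012248) = -0.111347.
Therefore gamma(1) = -0.1113 (to 4 decimal places).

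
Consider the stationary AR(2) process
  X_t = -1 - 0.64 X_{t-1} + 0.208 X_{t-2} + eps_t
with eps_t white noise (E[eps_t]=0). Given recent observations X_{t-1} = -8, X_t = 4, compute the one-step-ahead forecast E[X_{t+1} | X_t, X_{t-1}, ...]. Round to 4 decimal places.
E[X_{t+1} \mid \mathcal F_t] = -5.2240

For an AR(p) model X_t = c + sum_i phi_i X_{t-i} + eps_t, the
one-step-ahead conditional mean is
  E[X_{t+1} | X_t, ...] = c + sum_i phi_i X_{t+1-i}.
Substitute known values:
  E[X_{t+1} | ...] = -1 + (-0.64) * (4) + (0.208) * (-8)
                   = -5.2240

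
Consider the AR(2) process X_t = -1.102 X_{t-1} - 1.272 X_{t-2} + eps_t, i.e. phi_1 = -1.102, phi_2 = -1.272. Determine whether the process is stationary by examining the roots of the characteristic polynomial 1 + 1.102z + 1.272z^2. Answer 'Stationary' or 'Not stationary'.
\text{Not stationary}

The AR(p) characteristic polynomial is P(z) = 1 + 1.102z + 1.272z^2.
Stationarity requires all roots to lie outside the unit circle, i.e. |z| > 1 for every root.
Set 1 + (1.102) z + (1.272) z^2 = 0, i.e. a z^2 + b z + c = 0 with a = 1.272, b = 1.102, c = 1.
Discriminant D = b^2 - 4ac = (1.102)^2 - 4*(1.272)*1 = 1.214404 - (5.088) = -3.873596.
D < 0, so the roots are the complex-conjugate pair z = (-b +/- i sqrt(-D)) / (2a) = -0.4332 +/- 0.7736i.
For a conjugate pair |z|^2 = z * conj(z) = (product of roots) = c/a = 1/(1.272) = 0.786164, so |z| = sqrt(0.786164) = 0.8867 for both roots.
Moduli of all roots: 0.8867, 0.8867.
All moduli strictly greater than 1? No.
Verdict: Not stationary.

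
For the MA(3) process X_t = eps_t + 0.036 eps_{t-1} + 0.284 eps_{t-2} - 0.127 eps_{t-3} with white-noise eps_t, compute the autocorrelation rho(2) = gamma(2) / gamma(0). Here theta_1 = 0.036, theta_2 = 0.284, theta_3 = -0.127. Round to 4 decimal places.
\rho(2) = 0.2545

For an MA(q) process with theta_0 = 1, the autocovariance is
  gamma(k) = sigma^2 * sum_{i=0..q-k} theta_i * theta_{i+k},
and rho(k) = gamma(k) / gamma(0). Sigma^2 cancels.
  numerator   = (1)*(0.284) + (0.036)*(-0.127) = 0.279428.
  denominator = (1)^2 + (0.036)^2 + (0.284)^2 + (-0.127)^2 = 1.098081.
  rho(2) = 0.279428 / 1.098081 = 0.2545.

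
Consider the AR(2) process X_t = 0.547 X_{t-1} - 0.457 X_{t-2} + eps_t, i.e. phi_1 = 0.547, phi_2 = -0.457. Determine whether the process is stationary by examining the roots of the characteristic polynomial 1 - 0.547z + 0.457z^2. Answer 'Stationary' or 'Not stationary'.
\text{Stationary}

The AR(p) characteristic polynomial is P(z) = 1 - 0.547z + 0.457z^2.
Stationarity requires all roots to lie outside the unit circle, i.e. |z| > 1 for every root.
Set 1 + (-0.547) z + (0.457) z^2 = 0, i.e. a z^2 + b z + c = 0 with a = 0.457, b = -0.547, c = 1.
Discriminant D = b^2 - 4ac = (-0.547)^2 - 4*(0.457)*1 = 0.299209 - (1.828) = -1.528791.
D < 0, so the roots are the complex-conjugate pair z = (-b +/- i sqrt(-D)) / (2a) = 0.5985 +/- 1.3528i.
For a conjugate pair |z|^2 = z * conj(z) = (product of roots) = c/a = 1/(0.457) = 2.188184, so |z| = sqrt(2.188184) = 1.4793 for both roots.
Moduli of all roots: 1.4793, 1.4793.
All moduli strictly greater than 1? Yes.
Verdict: Stationary.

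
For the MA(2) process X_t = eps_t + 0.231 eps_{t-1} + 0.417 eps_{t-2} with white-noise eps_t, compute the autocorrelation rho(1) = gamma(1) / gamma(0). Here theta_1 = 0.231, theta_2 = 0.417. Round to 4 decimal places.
\rho(1) = 0.2667

For an MA(q) process with theta_0 = 1, the autocovariance is
  gamma(k) = sigma^2 * sum_{i=0..q-k} theta_i * theta_{i+k},
and rho(k) = gamma(k) / gamma(0). Sigma^2 cancels.
  numerator   = (1)*(0.231) + (0.231)*(0.417) = 0.327327.
  denominator = (1)^2 + (0.231)^2 + (0.417)^2 = 1.22725.
  rho(1) = 0.327327 / 1.22725 = 0.2667.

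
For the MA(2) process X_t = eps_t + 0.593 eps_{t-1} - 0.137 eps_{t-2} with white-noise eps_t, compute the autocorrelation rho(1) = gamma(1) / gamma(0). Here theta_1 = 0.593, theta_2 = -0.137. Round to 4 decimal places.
\rho(1) = 0.3734

For an MA(q) process with theta_0 = 1, the autocovariance is
  gamma(k) = sigma^2 * sum_{i=0..q-k} theta_i * theta_{i+k},
and rho(k) = gamma(k) / gamma(0). Sigma^2 cancels.
  numerator   = (1)*(0.593) + (0.593)*(-0.137) = 0.511759.
  denominator = (1)^2 + (0.593)^2 + (-0.137)^2 = 1.370418.
  rho(1) = 0.511759 / 1.370418 = 0.3734.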